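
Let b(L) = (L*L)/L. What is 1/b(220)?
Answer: 1/220 ≈ 0.0045455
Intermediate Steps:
b(L) = L (b(L) = L²/L = L)
1/b(220) = 1/220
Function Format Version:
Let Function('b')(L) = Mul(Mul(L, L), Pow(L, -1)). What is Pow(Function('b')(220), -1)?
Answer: Rational(1, 220) ≈ 0.0045455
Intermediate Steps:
Function('b')(L) = L (Function('b')(L) = Mul(Pow(L, 2), Pow(L, -1)) = L)
Pow(Function('b')(220), -1) = Pow(220, -1) = Rational(1, 220)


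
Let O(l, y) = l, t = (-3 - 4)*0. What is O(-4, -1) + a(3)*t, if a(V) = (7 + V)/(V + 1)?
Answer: -4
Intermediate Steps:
t = 0 (t = -7*0 = 0)
a(V) = (7 + V)/(1 + V)
O(-4, -1) + a(3)*t = -4 + ((7 + 3)/(1 + 3))*0 = -4 + (10/4)*0 = -4 + ((1/4)*10)*0 = -4 + (5/2)*0 = -4 + 0 = -4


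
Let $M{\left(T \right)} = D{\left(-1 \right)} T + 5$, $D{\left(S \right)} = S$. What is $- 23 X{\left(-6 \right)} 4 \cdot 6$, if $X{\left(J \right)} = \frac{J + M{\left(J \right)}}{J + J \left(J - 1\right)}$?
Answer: $- \frac{230}{3} \approx -76.667$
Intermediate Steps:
$M{\left(T \right)} = 5 - T$ ($M{\left(T \right)} = - T + 5 = 5 - T$)
$X{\left(J \right)} = \frac{5}{J + J \left(-1 + J\right)}$ ($X{\left(J \right)} = \frac{J - \left(-5 + J\right)}{J + J \left(J - 1\right)} = \frac{5}{J + J \left(-1 + J\right)}$)
$- 23 X{\left(-6 \right)} 4 \cdot 6 = - 23 \cdot \frac{5}{36} \cdot 4 \cdot 6 = - 23 \cdot 5 \cdot \frac{1}{36} \cdot 24 = \left(-23\right) \frac{5}{36} \cdot 24 = \left(- \frac{115}{36}\right) 24 = - \frac{230}{3}$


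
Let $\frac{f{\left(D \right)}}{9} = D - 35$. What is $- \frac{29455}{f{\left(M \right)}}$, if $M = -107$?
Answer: $\frac{29455}{1278} \approx 23.048$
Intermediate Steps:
$f{\left(D \right)} = -315 + 9 D$ ($f{\left(D \right)} = 9 \left(D - 35\right) = 9 \left(-35 + D\right) = -315 + 9 D$)
$- \frac{29455}{f{\left(M \right)}} = - \frac{29455}{-315 + 9 \left(-107\right)} = - \frac{29455}{-315 - 963} = - \frac{29455}{-1278} = \left(-29455\right) \left(- \frac{1}{1278}\right) = \frac{29455}{1278}$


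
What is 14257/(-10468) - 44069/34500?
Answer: -119147599/45143250 ≈ -2.6393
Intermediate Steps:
14257/(-10468) - 44069/34500 = 14257*(-1/10468) - 44069*1/34500 = -14257/10468 - 44069/34500 = -119147599/45143250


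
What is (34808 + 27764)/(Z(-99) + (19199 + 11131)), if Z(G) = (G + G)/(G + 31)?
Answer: 2127448/1031319 ≈ 2.0628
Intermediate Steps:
Z(G) = 2*G/(31 + G) (Z(G) = (2*G)/(31 + G) = 2*G/(31 + G))
(34808 + 27764)/(Z(-99) + (19199 + 11131)) = (34808 + 27764)/(2*(-99)/(31 - 99) + (19199 + 11131)) = 62572/(2*(-99)/(-68) + 30330) = 62572/(2*(-99)*(-1/68) + 30330) = 62572/(99/34 + 30330) = 62572/(1031319/34) = 62572*(34/1031319) = 2127448/1031319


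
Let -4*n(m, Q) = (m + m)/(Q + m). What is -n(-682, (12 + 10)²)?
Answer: 31/18 ≈ 1.7222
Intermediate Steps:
n(m, Q) = -m/(2*(Q + m)) (n(m, Q) = -(m + m)/(4*(Q + m)) = -2*m/(4*(Q + m)) = -m/(2*(Q + m)))
-n(-682, (12 + 10)²) = -(-1)*(-682)/(2*(12 + 10)² + 2*(-682)) = -(-1)*(-682)/(2*22² - 1364) = -(-1)*(-682)/(2*484 - 1364) = -(-1)*(-682)/(968 - 1364) = -(-1)*(-682)/(-396) = -(-1)*(-682)*(-1)/396 = -1*(-31/18) = 31/18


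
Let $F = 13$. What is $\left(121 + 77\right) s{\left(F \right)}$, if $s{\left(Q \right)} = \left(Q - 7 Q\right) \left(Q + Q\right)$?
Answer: $-401544$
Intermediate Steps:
$s{\left(Q \right)} = - 12 Q^{2}$ ($s{\left(Q \right)} = - 6 Q 2 Q = - 12 Q^{2}$)
$\left(121 + 77\right) s{\left(F \right)} = \left(121 + 77\right) \left(- 12 \cdot 13^{2}\right) = 198 \left(\left(-12\right) 169\right) = 198 \left(-2028\right) = -401544$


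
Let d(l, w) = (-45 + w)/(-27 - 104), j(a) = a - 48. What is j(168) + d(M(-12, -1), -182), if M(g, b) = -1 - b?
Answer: 15947/131 ≈ 121.73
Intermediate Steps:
j(a) = -48 + a
d(l, w) = 45/131 - w/131 (d(l, w) = (-45 + w)/(-131) = (-45 + w)*(-1/131) = 45/131 - w/131)
j(168) + d(M(-12, -1), -182) = (-48 + 168) + (45/131 - 1/131*(-182)) = 120 + (45/131 + 182/131) = 120 + 227/131 = 15947/131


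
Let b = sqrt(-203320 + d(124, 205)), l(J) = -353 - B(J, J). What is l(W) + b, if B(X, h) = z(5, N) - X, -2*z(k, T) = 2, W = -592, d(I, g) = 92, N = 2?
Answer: -944 + 94*I*sqrt(23) ≈ -944.0 + 450.81*I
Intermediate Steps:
z(k, T) = -1 (z(k, T) = -1/2*2 = -1)
B(X, h) = -1 - X
l(J) = -352 + J (l(J) = -353 - (-1 - J) = -353 + (1 + J) = -352 + J)
b = 94*I*sqrt(23) (b = sqrt(-203320 + 92) = sqrt(-203228) = 94*I*sqrt(23) ≈ 450.81*I)
l(W) + b = (-352 - 592) + 94*I*sqrt(23) = -944 + 94*I*sqrt(23)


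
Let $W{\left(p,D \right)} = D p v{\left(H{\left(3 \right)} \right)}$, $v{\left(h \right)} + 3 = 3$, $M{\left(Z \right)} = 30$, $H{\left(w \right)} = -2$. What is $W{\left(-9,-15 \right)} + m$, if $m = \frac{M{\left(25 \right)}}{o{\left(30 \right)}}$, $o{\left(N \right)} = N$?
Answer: $1$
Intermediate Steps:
$v{\left(h \right)} = 0$ ($v{\left(h \right)} = -3 + 3 = 0$)
$W{\left(p,D \right)} = 0$ ($W{\left(p,D \right)} = D p 0 = 0$)
$m = 1$ ($m = \frac{30}{30} = 30 \cdot \frac{1}{30} = 1$)
$W{\left(-9,-15 \right)} + m = 0 + 1 = 1$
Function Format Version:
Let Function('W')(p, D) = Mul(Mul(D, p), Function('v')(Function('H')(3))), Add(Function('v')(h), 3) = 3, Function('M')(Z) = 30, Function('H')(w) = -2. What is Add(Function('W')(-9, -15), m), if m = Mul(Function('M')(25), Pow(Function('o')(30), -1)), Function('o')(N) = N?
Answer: 1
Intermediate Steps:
Function('v')(h) = 0 (Function('v')(h) = Add(-3, 3) = 0)
Function('W')(p, D) = 0 (Function('W')(p, D) = Mul(Mul(D, p), 0) = 0)
m = 1 (m = Mul(30, Pow(30, -1)) = Mul(30, Rational(1, 30)) = 1)
Add(Function('W')(-9, -15), m) = Add(0, 1) = 1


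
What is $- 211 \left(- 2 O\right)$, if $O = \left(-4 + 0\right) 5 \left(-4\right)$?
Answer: $33760$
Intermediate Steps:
$O = 80$ ($O = \left(-4\right) 5 \left(-4\right) = \left(-20\right) \left(-4\right) = 80$)
$- 211 \left(- 2 O\right) = - 211 \left(\left(-2\right) 80\right) = \left(-211\right) \left(-160\right) = 33760$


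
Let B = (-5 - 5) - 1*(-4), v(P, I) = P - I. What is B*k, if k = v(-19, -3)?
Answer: 96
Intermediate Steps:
k = -16 (k = -19 - 1*(-3) = -19 + 3 = -16)
B = -6 (B = -10 + 4 = -6)
B*k = -6*(-16) = 96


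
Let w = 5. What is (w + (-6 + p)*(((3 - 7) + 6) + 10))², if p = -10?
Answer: 34969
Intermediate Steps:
(w + (-6 + p)*(((3 - 7) + 6) + 10))² = (5 + (-6 - 10)*(((3 - 7) + 6) + 10))² = (5 - 16*((-4 + 6) + 10))² = (5 - 16*(2 + 10))² = (5 - 16*12)² = (5 - 192)² = (-187)² = 34969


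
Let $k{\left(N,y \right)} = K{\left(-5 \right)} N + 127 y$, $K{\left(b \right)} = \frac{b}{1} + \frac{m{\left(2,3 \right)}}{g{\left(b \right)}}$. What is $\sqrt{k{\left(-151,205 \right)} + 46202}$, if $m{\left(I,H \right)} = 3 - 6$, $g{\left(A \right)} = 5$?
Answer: $\frac{\sqrt{1827065}}{5} \approx 270.34$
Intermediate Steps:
$m{\left(I,H \right)} = -3$ ($m{\left(I,H \right)} = 3 - 6 = -3$)
$K{\left(b \right)} = - \frac{3}{5} + b$ ($K{\left(b \right)} = \frac{b}{1} - \frac{3}{5} = b 1 - \frac{3}{5} = b - \frac{3}{5} = - \frac{3}{5} + b$)
$k{\left(N,y \right)} = 127 y - \frac{28 N}{5}$ ($k{\left(N,y \right)} = \left(- \frac{3}{5} - 5\right) N + 127 y = - \frac{28 N}{5} + 127 y = 127 y - \frac{28 N}{5}$)
$\sqrt{k{\left(-151,205 \right)} + 46202} = \sqrt{\left(127 \cdot 205 - - \frac{4228}{5}\right) + 46202} = \sqrt{\left(26035 + \frac{4228}{5}\right) + 46202} = \sqrt{\frac{134403}{5} + 46202} = \sqrt{\frac{365413}{5}} = \frac{\sqrt{1827065}}{5}$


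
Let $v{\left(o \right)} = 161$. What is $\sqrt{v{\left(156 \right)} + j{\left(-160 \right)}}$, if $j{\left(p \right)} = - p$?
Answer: $\sqrt{321} \approx 17.916$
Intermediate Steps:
$\sqrt{v{\left(156 \right)} + j{\left(-160 \right)}} = \sqrt{161 - -160} = \sqrt{161 + 160} = \sqrt{321}$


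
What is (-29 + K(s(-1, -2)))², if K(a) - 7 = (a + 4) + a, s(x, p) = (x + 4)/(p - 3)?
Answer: 9216/25 ≈ 368.64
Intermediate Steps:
s(x, p) = (4 + x)/(-3 + p)
K(a) = 11 + 2*a (K(a) = 7 + ((a + 4) + a) = 7 + ((4 + a) + a) = 7 + (4 + 2*a) = 11 + 2*a)
(-29 + K(s(-1, -2)))² = (-29 + (11 + 2*((4 - 1)/(-3 - 2))))² = (-29 + (11 + 2*(3/(-5))))² = (-29 + (11 + 2*(-⅕*3)))² = (-29 + (11 + 2*(-⅗)))² = (-29 + (11 - 6/5))² = (-29 + 49/5)² = (-96/5)² = 9216/25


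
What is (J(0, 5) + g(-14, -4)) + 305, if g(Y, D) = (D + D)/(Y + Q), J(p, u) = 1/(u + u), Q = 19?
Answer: 607/2 ≈ 303.50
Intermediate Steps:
J(p, u) = 1/(2*u)
g(Y, D) = 2*D/(19 + Y) (g(Y, D) = (D + D)/(Y + 19) = (2*D)/(19 + Y) = 2*D/(19 + Y))
(J(0, 5) + g(-14, -4)) + 305 = ((1/2)/5 + 2*(-4)/(19 - 14)) + 305 = ((1/2)*(1/5) + 2*(-4)/5) + 305 = (1/10 + 2*(-4)*(1/5)) + 305 = (1/10 - 8/5) + 305 = -3/2 + 305 = 607/2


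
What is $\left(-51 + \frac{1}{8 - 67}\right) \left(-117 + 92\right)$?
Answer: $\frac{75250}{59} \approx 1275.4$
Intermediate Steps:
$\left(-51 + \frac{1}{8 - 67}\right) \left(-117 + 92\right) = \left(-51 + \frac{1}{-59}\right) \left(-25\right) = \left(-51 - \frac{1}{59}\right) \left(-25\right) = \left(- \frac{3010}{59}\right) \left(-25\right) = \frac{75250}{59}$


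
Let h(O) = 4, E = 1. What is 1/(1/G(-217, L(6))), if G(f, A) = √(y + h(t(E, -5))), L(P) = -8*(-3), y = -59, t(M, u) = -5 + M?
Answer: I*√55 ≈ 7.4162*I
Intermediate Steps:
L(P) = 24
G(f, A) = I*√55 (G(f, A) = √(-59 + 4) = √(-55) = I*√55)
1/(1/G(-217, L(6))) = 1/(1/(I*√55)) = 1/(-I*√55/55) = I*√55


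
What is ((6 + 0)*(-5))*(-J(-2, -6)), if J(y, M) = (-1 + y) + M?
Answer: -270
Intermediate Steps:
J(y, M) = -1 + M + y
((6 + 0)*(-5))*(-J(-2, -6)) = ((6 + 0)*(-5))*(-(-1 - 6 - 2)) = (6*(-5))*(-1*(-9)) = -30*9 = -270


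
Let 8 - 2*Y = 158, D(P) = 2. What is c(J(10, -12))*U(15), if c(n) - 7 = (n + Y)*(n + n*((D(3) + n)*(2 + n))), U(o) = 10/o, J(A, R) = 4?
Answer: -21002/3 ≈ -7000.7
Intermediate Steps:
Y = -75 (Y = 4 - ½*158 = 4 - 79 = -75)
c(n) = 7 + (-75 + n)*(n + n*(2 + n)²) (c(n) = 7 + (n - 75)*(n + n*((2 + n)*(2 + n))) = 7 + (-75 + n)*(n + n*(2 + n)²))
c(J(10, -12))*U(15) = (7 + 4⁴ - 375*4 - 295*4² - 71*4³)*(10/15) = (7 + 256 - 1500 - 295*16 - 71*64)*(10*(1/15)) = (7 + 256 - 1500 - 4720 - 4544)*(⅔) = -10501*⅔ = -21002/3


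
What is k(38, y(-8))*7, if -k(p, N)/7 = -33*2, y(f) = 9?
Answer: 3234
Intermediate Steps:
k(p, N) = 462 (k(p, N) = -(-231)*2 = -7*(-66) = 462)
k(38, y(-8))*7 = 462*7 = 3234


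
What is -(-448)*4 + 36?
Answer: 1828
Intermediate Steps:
-(-448)*4 + 36 = -32*(-56) + 36 = 1792 + 36 = 1828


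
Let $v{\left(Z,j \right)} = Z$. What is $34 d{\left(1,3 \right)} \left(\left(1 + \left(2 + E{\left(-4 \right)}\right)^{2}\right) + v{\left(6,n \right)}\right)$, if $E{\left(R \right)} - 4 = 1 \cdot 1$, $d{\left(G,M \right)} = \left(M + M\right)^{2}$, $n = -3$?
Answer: $68544$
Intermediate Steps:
$d{\left(G,M \right)} = 4 M^{2}$ ($d{\left(G,M \right)} = \left(2 M\right)^{2} = 4 M^{2}$)
$E{\left(R \right)} = 5$ ($E{\left(R \right)} = 4 + 1 \cdot 1 = 4 + 1 = 5$)
$34 d{\left(1,3 \right)} \left(\left(1 + \left(2 + E{\left(-4 \right)}\right)^{2}\right) + v{\left(6,n \right)}\right) = 34 \cdot 4 \cdot 3^{2} \left(\left(1 + \left(2 + 5\right)^{2}\right) + 6\right) = 34 \cdot 4 \cdot 9 \left(\left(1 + 7^{2}\right) + 6\right) = 34 \cdot 36 \left(\left(1 + 49\right) + 6\right) = 1224 \left(50 + 6\right) = 1224 \cdot 56 = 68544$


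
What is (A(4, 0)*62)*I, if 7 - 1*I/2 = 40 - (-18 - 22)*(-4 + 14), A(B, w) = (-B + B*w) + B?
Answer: 0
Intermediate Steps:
A(B, w) = B*w
I = -866 (I = 14 - 2*(40 - (-18 - 22)*(-4 + 14)) = 14 - 2*(40 - (-40)*10) = 14 - 2*(40 - 1*(-400)) = 14 - 2*(40 + 400) = 14 - 2*440 = 14 - 880 = -866)
(A(4, 0)*62)*I = ((4*0)*62)*(-866) = (0*62)*(-866) = 0*(-866) = 0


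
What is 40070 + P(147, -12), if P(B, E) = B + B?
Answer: 40364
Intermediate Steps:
P(B, E) = 2*B
40070 + P(147, -12) = 40070 + 2*147 = 40070 + 294 = 40364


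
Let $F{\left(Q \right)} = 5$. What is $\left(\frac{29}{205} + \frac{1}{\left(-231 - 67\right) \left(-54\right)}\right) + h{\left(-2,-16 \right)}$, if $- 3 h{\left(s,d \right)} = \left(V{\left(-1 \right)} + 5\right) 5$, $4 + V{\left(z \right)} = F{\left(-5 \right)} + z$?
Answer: $- \frac{27023627}{3298860} \approx -8.1918$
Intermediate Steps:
$V{\left(z \right)} = 1 + z$ ($V{\left(z \right)} = -4 + \left(5 + z\right) = 1 + z$)
$h{\left(s,d \right)} = - \frac{25}{3}$ ($h{\left(s,d \right)} = - \frac{\left(\left(1 - 1\right) + 5\right) 5}{3} = - \frac{\left(0 + 5\right) 5}{3} = - \frac{5 \cdot 5}{3} = \left(- \frac{1}{3}\right) 25 = - \frac{25}{3}$)
$\left(\frac{29}{205} + \frac{1}{\left(-231 - 67\right) \left(-54\right)}\right) + h{\left(-2,-16 \right)} = \left(\frac{29}{205} + \frac{1}{\left(-231 - 67\right) \left(-54\right)}\right) - \frac{25}{3} = \left(29 \cdot \frac{1}{205} + \frac{1}{-298} \left(- \frac{1}{54}\right)\right) - \frac{25}{3} = \left(\frac{29}{205} - - \frac{1}{16092}\right) - \frac{25}{3} = \left(\frac{29}{205} + \frac{1}{16092}\right) - \frac{25}{3} = \frac{466873}{3298860} - \frac{25}{3} = - \frac{27023627}{3298860}$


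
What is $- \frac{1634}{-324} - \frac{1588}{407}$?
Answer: $\frac{75263}{65934} \approx 1.1415$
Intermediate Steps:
$- \frac{1634}{-324} - \frac{1588}{407} = \left(-1634\right) \left(- \frac{1}{324}\right) - \frac{1588}{407} = \frac{817}{162} - \frac{1588}{407} = \frac{75263}{65934}$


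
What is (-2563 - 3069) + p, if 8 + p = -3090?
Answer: -8730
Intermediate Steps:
p = -3098 (p = -8 - 3090 = -3098)
(-2563 - 3069) + p = (-2563 - 3069) - 3098 = -5632 - 3098 = -8730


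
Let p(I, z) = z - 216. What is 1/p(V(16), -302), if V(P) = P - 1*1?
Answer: -1/518 ≈ -0.0019305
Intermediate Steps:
V(P) = -1 + P (V(P) = P - 1 = -1 + P)
p(I, z) = -216 + z
1/p(V(16), -302) = 1/(-216 - 302) = 1/(-518) = -1/518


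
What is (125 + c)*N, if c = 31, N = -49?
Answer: -7644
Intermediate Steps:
(125 + c)*N = (125 + 31)*(-49) = 156*(-49) = -7644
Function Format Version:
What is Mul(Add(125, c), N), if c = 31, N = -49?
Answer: -7644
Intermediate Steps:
Mul(Add(125, c), N) = Mul(Add(125, 31), -49) = Mul(156, -49) = -7644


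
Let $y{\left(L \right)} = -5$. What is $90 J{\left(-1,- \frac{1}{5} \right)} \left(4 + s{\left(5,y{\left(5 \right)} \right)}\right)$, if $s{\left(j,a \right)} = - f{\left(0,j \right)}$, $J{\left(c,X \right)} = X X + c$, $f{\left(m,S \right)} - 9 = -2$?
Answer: $\frac{1296}{5} \approx 259.2$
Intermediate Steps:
$f{\left(m,S \right)} = 7$ ($f{\left(m,S \right)} = 9 - 2 = 7$)
$J{\left(c,X \right)} = c + X^{2}$ ($J{\left(c,X \right)} = X^{2} + c = c + X^{2}$)
$s{\left(j,a \right)} = -7$ ($s{\left(j,a \right)} = \left(-1\right) 7 = -7$)
$90 J{\left(-1,- \frac{1}{5} \right)} \left(4 + s{\left(5,y{\left(5 \right)} \right)}\right) = 90 \left(-1 + \left(- \frac{1}{5}\right)^{2}\right) \left(4 - 7\right) = 90 \left(-1 + \left(\left(-1\right) \frac{1}{5}\right)^{2}\right) \left(-3\right) = 90 \left(-1 + \left(- \frac{1}{5}\right)^{2}\right) \left(-3\right) = 90 \left(-1 + \frac{1}{25}\right) \left(-3\right) = 90 \left(\left(- \frac{24}{25}\right) \left(-3\right)\right) = 90 \cdot \frac{72}{25} = \frac{1296}{5}$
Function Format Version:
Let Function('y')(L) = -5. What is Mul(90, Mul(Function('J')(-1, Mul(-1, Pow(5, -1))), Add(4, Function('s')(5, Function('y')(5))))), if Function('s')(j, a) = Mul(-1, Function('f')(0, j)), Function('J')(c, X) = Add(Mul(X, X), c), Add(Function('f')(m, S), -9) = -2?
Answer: Rational(1296, 5) ≈ 259.20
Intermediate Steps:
Function('f')(m, S) = 7 (Function('f')(m, S) = Add(9, -2) = 7)
Function('J')(c, X) = Add(c, Pow(X, 2)) (Function('J')(c, X) = Add(Pow(X, 2), c) = Add(c, Pow(X, 2)))
Function('s')(j, a) = -7 (Function('s')(j, a) = Mul(-1, 7) = -7)
Mul(90, Mul(Function('J')(-1, Mul(-1, Pow(5, -1))), Add(4, Function('s')(5, Function('y')(5))))) = Mul(90, Mul(Add(-1, Pow(Mul(-1, Pow(5, -1)), 2)), Add(4, -7))) = Mul(90, Mul(Add(-1, Pow(Mul(-1, Rational(1, 5)), 2)), -3)) = Mul(90, Mul(Add(-1, Pow(Rational(-1, 5), 2)), -3)) = Mul(90, Mul(Add(-1, Rational(1, 25)), -3)) = Mul(90, Mul(Rational(-24, 25), -3)) = Mul(90, Rational(72, 25)) = Rational(1296, 5)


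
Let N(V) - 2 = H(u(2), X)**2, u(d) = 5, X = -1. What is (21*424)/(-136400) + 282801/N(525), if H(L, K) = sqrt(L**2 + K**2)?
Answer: 2410862943/238700 ≈ 10100.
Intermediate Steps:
H(L, K) = sqrt(K**2 + L**2)
N(V) = 28 (N(V) = 2 + (sqrt((-1)**2 + 5**2))**2 = 2 + (sqrt(1 + 25))**2 = 2 + (sqrt(26))**2 = 2 + 26 = 28)
(21*424)/(-136400) + 282801/N(525) = (21*424)/(-136400) + 282801/28 = 8904*(-1/136400) + 282801*(1/28) = -1113/17050 + 282801/28 = 2410862943/238700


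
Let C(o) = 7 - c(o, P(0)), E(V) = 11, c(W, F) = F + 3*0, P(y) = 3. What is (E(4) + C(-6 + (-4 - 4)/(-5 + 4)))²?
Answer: 225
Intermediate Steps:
c(W, F) = F (c(W, F) = F + 0 = F)
C(o) = 4 (C(o) = 7 - 1*3 = 7 - 3 = 4)
(E(4) + C(-6 + (-4 - 4)/(-5 + 4)))² = (11 + 4)² = 15² = 225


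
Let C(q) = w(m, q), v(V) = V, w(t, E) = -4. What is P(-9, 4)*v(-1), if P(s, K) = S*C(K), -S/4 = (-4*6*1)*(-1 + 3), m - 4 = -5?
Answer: 768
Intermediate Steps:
m = -1 (m = 4 - 5 = -1)
C(q) = -4
S = 192 (S = -4*-4*6*1*(-1 + 3) = -4*(-24*1)*2 = -(-96)*2 = -4*(-48) = 192)
P(s, K) = -768 (P(s, K) = 192*(-4) = -768)
P(-9, 4)*v(-1) = -768*(-1) = 768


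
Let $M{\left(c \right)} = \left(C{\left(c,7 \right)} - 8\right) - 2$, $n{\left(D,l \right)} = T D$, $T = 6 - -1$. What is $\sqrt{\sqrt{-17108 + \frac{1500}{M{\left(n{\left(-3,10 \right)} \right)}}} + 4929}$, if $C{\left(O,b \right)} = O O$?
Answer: $\frac{\sqrt{915615969 + 1724 i \sqrt{198584543}}}{431} \approx 70.213 + 0.93134 i$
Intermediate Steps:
$C{\left(O,b \right)} = O^{2}$
$T = 7$ ($T = 6 + 1 = 7$)
$n{\left(D,l \right)} = 7 D$
$M{\left(c \right)} = -10 + c^{2}$ ($M{\left(c \right)} = \left(c^{2} - 8\right) - 2 = \left(-8 + c^{2}\right) - 2 = -10 + c^{2}$)
$\sqrt{\sqrt{-17108 + \frac{1500}{M{\left(n{\left(-3,10 \right)} \right)}}} + 4929} = \sqrt{\sqrt{-17108 + \frac{1500}{-10 + \left(7 \left(-3\right)\right)^{2}}} + 4929} = \sqrt{\sqrt{-17108 + \frac{1500}{-10 + \left(-21\right)^{2}}} + 4929} = \sqrt{\sqrt{-17108 + \frac{1500}{-10 + 441}} + 4929} = \sqrt{\sqrt{-17108 + \frac{1500}{431}} + 4929} = \sqrt{\sqrt{- \frac{7372048}{431}} + 4929} = \sqrt{\frac{4 i \sqrt{198584543}}{431} + 4929} = \sqrt{4929 + \frac{4 i \sqrt{198584543}}{431}}$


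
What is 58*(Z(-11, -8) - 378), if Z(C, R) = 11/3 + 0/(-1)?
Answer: -65134/3 ≈ -21711.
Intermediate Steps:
Z(C, R) = 11/3 (Z(C, R) = 11*(⅓) + 0*(-1) = 11/3 + 0 = 11/3)
58*(Z(-11, -8) - 378) = 58*(11/3 - 378) = 58*(-1123/3) = -65134/3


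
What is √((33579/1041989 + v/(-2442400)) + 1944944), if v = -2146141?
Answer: √186346165223103457429096914/9788284360 ≈ 1394.6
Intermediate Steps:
√((33579/1041989 + v/(-2442400)) + 1944944) = √((33579/1041989 - 2146141/(-2442400)) + 1944944) = √((33579*(1/1041989) - 2146141*(-1/2442400)) + 1944944) = √((2583/80153 + 2146141/2442400) + 1944944) = √(178328358773/195765687200 + 1944944) = √(380753477053875573/195765687200) = √186346165223103457429096914/9788284360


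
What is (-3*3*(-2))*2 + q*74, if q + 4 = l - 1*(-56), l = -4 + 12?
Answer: 4476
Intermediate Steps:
l = 8
q = 60 (q = -4 + (8 - 1*(-56)) = -4 + (8 + 56) = -4 + 64 = 60)
(-3*3*(-2))*2 + q*74 = (-3*3*(-2))*2 + 60*74 = -9*(-2)*2 + 4440 = 18*2 + 4440 = 36 + 4440 = 4476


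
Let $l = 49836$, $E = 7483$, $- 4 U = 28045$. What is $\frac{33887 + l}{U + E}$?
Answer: $\frac{334892}{1887} \approx 177.47$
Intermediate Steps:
$U = - \frac{28045}{4}$ ($U = \left(- \frac{1}{4}\right) 28045 = - \frac{28045}{4} \approx -7011.3$)
$\frac{33887 + l}{U + E} = \frac{33887 + 49836}{- \frac{28045}{4} + 7483} = \frac{83723}{\frac{1887}{4}} = 83723 \cdot \frac{4}{1887} = \frac{334892}{1887}$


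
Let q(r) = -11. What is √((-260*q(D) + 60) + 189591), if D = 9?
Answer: 11*√1591 ≈ 438.76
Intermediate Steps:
√((-260*q(D) + 60) + 189591) = √((-260*(-11) + 60) + 189591) = √((2860 + 60) + 189591) = √(2920 + 189591) = √192511 = 11*√1591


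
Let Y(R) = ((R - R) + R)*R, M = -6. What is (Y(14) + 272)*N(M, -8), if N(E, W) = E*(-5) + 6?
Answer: 16848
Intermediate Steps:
Y(R) = R² (Y(R) = (0 + R)*R = R*R = R²)
N(E, W) = 6 - 5*E (N(E, W) = -5*E + 6 = 6 - 5*E)
(Y(14) + 272)*N(M, -8) = (14² + 272)*(6 - 5*(-6)) = (196 + 272)*(6 + 30) = 468*36 = 16848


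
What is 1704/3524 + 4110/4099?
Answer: 5367084/3611219 ≈ 1.4862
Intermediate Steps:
1704/3524 + 4110/4099 = 1704*(1/3524) + 4110*(1/4099) = 426/881 + 4110/4099 = 5367084/3611219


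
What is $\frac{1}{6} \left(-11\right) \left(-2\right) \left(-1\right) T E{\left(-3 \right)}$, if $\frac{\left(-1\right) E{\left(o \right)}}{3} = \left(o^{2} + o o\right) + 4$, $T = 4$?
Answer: $968$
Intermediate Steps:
$E{\left(o \right)} = -12 - 6 o^{2}$ ($E{\left(o \right)} = - 3 \left(\left(o^{2} + o o\right) + 4\right) = - 3 \left(\left(o^{2} + o^{2}\right) + 4\right) = - 3 \left(2 o^{2} + 4\right) = - 3 \left(4 + 2 o^{2}\right) = -12 - 6 o^{2}$)
$\frac{1}{6} \left(-11\right) \left(-2\right) \left(-1\right) T E{\left(-3 \right)} = \frac{1}{6} \left(-11\right) \left(-2\right) \left(-1\right) 4 \left(-12 - 6 \left(-3\right)^{2}\right) = \frac{1}{6} \left(-11\right) 2 \cdot 4 \left(-12 - 54\right) = - \frac{11 \cdot 8 \left(-12 - 54\right)}{6} = - \frac{11 \cdot 8 \left(-66\right)}{6} = \left(- \frac{11}{6}\right) \left(-528\right) = 968$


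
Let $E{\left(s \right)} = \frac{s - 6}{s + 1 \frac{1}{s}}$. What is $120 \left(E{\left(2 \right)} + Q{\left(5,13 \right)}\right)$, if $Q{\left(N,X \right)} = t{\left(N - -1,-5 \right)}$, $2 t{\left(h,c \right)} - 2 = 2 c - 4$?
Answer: $-912$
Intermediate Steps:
$t{\left(h,c \right)} = -1 + c$ ($t{\left(h,c \right)} = 1 + \frac{2 c - 4}{2} = 1 + \frac{-4 + 2 c}{2} = 1 + \left(-2 + c\right) = -1 + c$)
$Q{\left(N,X \right)} = -6$ ($Q{\left(N,X \right)} = -1 - 5 = -6$)
$E{\left(s \right)} = \frac{-6 + s}{s + \frac{1}{s}}$
$120 \left(E{\left(2 \right)} + Q{\left(5,13 \right)}\right) = 120 \left(\frac{2 \left(-6 + 2\right)}{1 + 2^{2}} - 6\right) = 120 \left(2 \frac{1}{1 + 4} \left(-4\right) - 6\right) = 120 \left(2 \cdot \frac{1}{5} \left(-4\right) - 6\right) = 120 \left(- \frac{8}{5} - 6\right) = 120 \left(- \frac{38}{5}\right) = -912$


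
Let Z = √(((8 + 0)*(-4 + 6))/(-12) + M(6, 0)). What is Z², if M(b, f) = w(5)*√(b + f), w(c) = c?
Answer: -4/3 + 5*√6 ≈ 10.914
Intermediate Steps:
M(b, f) = 5*√(b + f)
Z = √(-4/3 + 5*√6) (Z = √(((8 + 0)*(-4 + 6))/(-12) + 5*√(6 + 0)) = √((8*2)*(-1/12) + 5*√6) = √(16*(-1/12) + 5*√6) = √(-4/3 + 5*√6) ≈ 3.3036)
Z² = (√(-12 + 45*√6)/3)² = -4/3 + 5*√6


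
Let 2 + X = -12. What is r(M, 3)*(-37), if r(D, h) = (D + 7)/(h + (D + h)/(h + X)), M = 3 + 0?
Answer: -4070/27 ≈ -150.74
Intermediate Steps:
X = -14 (X = -2 - 12 = -14)
M = 3
r(D, h) = (7 + D)/(h + (D + h)/(-14 + h)) (r(D, h) = (D + 7)/(h + (D + h)/(h - 14)) = (7 + D)/(h + (D + h)/(-14 + h)))
r(M, 3)*(-37) = ((-98 - 14*3 + 7*3 + 3*3)/(3 + 3² - 13*3))*(-37) = ((-98 - 42 + 21 + 9)/(3 + 9 - 39))*(-37) = (-110/(-27))*(-37) = -1/27*(-110)*(-37) = (110/27)*(-37) = -4070/27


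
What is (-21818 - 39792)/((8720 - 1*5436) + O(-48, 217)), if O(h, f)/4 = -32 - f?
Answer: -30805/1144 ≈ -26.927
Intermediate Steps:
O(h, f) = -128 - 4*f (O(h, f) = 4*(-32 - f) = -128 - 4*f)
(-21818 - 39792)/((8720 - 1*5436) + O(-48, 217)) = (-21818 - 39792)/((8720 - 1*5436) + (-128 - 4*217)) = -61610/((8720 - 5436) + (-128 - 868)) = -61610/(3284 - 996) = -61610/2288 = -61610*1/2288 = -30805/1144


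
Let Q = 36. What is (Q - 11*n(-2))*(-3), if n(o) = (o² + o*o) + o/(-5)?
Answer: 846/5 ≈ 169.20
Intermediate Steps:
n(o) = 2*o² - o/5 (n(o) = (o² + o²) + o*(-⅕) = 2*o² - o/5)
(Q - 11*n(-2))*(-3) = (36 - 11*(-2)*(-1 + 10*(-2))/5)*(-3) = (36 - 11*(-2)*(-1 - 20)/5)*(-3) = (36 - 11*(-2)*(-21)/5)*(-3) = (36 - 11*42/5)*(-3) = (36 - 462/5)*(-3) = -282/5*(-3) = 846/5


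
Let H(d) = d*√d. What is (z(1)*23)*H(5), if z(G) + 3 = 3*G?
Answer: 0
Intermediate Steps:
z(G) = -3 + 3*G
H(d) = d^(3/2)
(z(1)*23)*H(5) = ((-3 + 3*1)*23)*5^(3/2) = ((-3 + 3)*23)*(5*√5) = (0*23)*(5*√5) = 0*(5*√5) = 0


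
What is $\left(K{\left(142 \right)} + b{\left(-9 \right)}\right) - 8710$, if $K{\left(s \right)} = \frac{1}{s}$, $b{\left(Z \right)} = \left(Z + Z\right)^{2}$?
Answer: $- \frac{1190811}{142} \approx -8386.0$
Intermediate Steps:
$b{\left(Z \right)} = 4 Z^{2}$ ($b{\left(Z \right)} = \left(2 Z\right)^{2} = 4 Z^{2}$)
$\left(K{\left(142 \right)} + b{\left(-9 \right)}\right) - 8710 = \left(\frac{1}{142} + 4 \left(-9\right)^{2}\right) - 8710 = \left(\frac{1}{142} + 4 \cdot 81\right) - 8710 = \left(\frac{1}{142} + 324\right) - 8710 = \frac{46009}{142} - 8710 = - \frac{1190811}{142}$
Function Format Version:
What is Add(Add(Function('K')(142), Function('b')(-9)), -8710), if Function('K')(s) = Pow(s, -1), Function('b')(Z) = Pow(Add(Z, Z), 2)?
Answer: Rational(-1190811, 142) ≈ -8386.0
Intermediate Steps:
Function('b')(Z) = Mul(4, Pow(Z, 2)) (Function('b')(Z) = Pow(Mul(2, Z), 2) = Mul(4, Pow(Z, 2)))
Add(Add(Function('K')(142), Function('b')(-9)), -8710) = Add(Add(Pow(142, -1), Mul(4, Pow(-9, 2))), -8710) = Add(Add(Rational(1, 142), Mul(4, 81)), -8710) = Add(Add(Rational(1, 142), 324), -8710) = Add(Rational(46009, 142), -8710) = Rational(-1190811, 142)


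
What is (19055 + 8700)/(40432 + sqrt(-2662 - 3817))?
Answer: 59062640/86039637 - 27755*I*sqrt(6479)/1634753103 ≈ 0.68646 - 0.0013666*I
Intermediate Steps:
(19055 + 8700)/(40432 + sqrt(-2662 - 3817)) = 27755/(40432 + sqrt(-6479)) = 27755/(40432 + I*sqrt(6479))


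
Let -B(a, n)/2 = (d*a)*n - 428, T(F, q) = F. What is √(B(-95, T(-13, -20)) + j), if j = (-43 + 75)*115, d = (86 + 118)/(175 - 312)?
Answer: 8*√2408871/137 ≈ 90.631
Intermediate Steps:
d = -204/137 (d = 204/(-137) = 204*(-1/137) = -204/137 ≈ -1.4891)
j = 3680 (j = 32*115 = 3680)
B(a, n) = 856 + 408*a*n/137 (B(a, n) = -2*((-204*a/137)*n - 428) = -2*(-204*a*n/137 - 428) = -2*(-428 - 204*a*n/137) = 856 + 408*a*n/137)
√(B(-95, T(-13, -20)) + j) = √((856 + (408/137)*(-95)*(-13)) + 3680) = √((856 + 503880/137) + 3680) = √(621152/137 + 3680) = √(1125312/137) = 8*√2408871/137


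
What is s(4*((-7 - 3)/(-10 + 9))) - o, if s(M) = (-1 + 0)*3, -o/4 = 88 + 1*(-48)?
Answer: 157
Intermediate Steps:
o = -160 (o = -4*(88 + 1*(-48)) = -4*(88 - 48) = -4*40 = -160)
s(M) = -3 (s(M) = -1*3 = -3)
s(4*((-7 - 3)/(-10 + 9))) - o = -3 - 1*(-160) = -3 + 160 = 157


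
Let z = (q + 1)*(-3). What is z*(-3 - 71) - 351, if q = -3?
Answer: -795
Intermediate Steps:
z = 6 (z = (-3 + 1)*(-3) = -2*(-3) = 6)
z*(-3 - 71) - 351 = 6*(-3 - 71) - 351 = 6*(-74) - 351 = -444 - 351 = -795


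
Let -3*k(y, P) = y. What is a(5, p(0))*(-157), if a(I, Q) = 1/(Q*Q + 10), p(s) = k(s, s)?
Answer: -157/10 ≈ -15.700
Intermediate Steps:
k(y, P) = -y/3
p(s) = -s/3
a(I, Q) = 1/(10 + Q**2) (a(I, Q) = 1/(Q**2 + 10) = 1/(10 + Q**2))
a(5, p(0))*(-157) = -157/(10 + (-1/3*0)**2) = -157/(10 + 0**2) = -157/(10 + 0) = -157/10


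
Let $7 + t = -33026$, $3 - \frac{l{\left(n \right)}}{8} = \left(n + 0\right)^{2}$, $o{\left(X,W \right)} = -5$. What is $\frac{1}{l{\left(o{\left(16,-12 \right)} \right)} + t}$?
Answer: $- \frac{1}{33209} \approx -3.0112 \cdot 10^{-5}$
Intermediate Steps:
$l{\left(n \right)} = 24 - 8 n^{2}$ ($l{\left(n \right)} = 24 - 8 \left(n + 0\right)^{2} = 24 - 8 n^{2}$)
$t = -33033$ ($t = -7 - 33026 = -33033$)
$\frac{1}{l{\left(o{\left(16,-12 \right)} \right)} + t} = \frac{1}{\left(24 - 8 \left(-5\right)^{2}\right) - 33033} = \frac{1}{\left(24 - 200\right) - 33033} = \frac{1}{-176 - 33033} = \frac{1}{-33209} = - \frac{1}{33209}$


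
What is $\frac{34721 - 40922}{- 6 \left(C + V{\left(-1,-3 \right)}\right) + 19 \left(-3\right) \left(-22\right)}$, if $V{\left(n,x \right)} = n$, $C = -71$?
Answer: $- \frac{2067}{562} \approx -3.6779$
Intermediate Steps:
$\frac{34721 - 40922}{- 6 \left(C + V{\left(-1,-3 \right)}\right) + 19 \left(-3\right) \left(-22\right)} = \frac{34721 - 40922}{- 6 \left(-71 - 1\right) + 19 \left(-3\right) \left(-22\right)} = - \frac{6201}{\left(-6\right) \left(-72\right) - -1254} = - \frac{6201}{432 + 1254} = - \frac{6201}{1686} = \left(-6201\right) \frac{1}{1686} = - \frac{2067}{562}$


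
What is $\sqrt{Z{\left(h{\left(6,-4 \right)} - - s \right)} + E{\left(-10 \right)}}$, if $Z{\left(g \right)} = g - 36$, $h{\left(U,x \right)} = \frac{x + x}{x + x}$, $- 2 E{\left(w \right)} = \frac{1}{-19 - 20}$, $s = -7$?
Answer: $\frac{5 i \sqrt{10218}}{78} \approx 6.4798 i$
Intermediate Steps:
$E{\left(w \right)} = \frac{1}{78}$ ($E{\left(w \right)} = - \frac{1}{2 \left(-19 - 20\right)} = - \frac{1}{2 \left(-39\right)} = \left(- \frac{1}{2}\right) \left(- \frac{1}{39}\right) = \frac{1}{78}$)
$h{\left(U,x \right)} = 1$ ($h{\left(U,x \right)} = \frac{2 x}{2 x} = 2 x \frac{1}{2 x} = 1$)
$Z{\left(g \right)} = -36 + g$ ($Z{\left(g \right)} = g - 36 = -36 + g$)
$\sqrt{Z{\left(h{\left(6,-4 \right)} - - s \right)} + E{\left(-10 \right)}} = \sqrt{\left(-36 + \left(1 - \left(-1\right) \left(-7\right)\right)\right) + \frac{1}{78}} = \sqrt{\left(-36 + \left(1 - 7\right)\right) + \frac{1}{78}} = \sqrt{\left(-36 - 6\right) + \frac{1}{78}} = \sqrt{-42 + \frac{1}{78}} = \sqrt{- \frac{3275}{78}} = \frac{5 i \sqrt{10218}}{78}$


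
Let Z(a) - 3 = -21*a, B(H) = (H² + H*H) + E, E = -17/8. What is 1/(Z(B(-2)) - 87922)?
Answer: -8/704339 ≈ -1.1358e-5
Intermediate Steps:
E = -17/8 (E = -17*⅛ = -17/8 ≈ -2.1250)
B(H) = -17/8 + 2*H² (B(H) = (H² + H*H) - 17/8 = (H² + H²) - 17/8 = 2*H² - 17/8 = -17/8 + 2*H²)
Z(a) = 3 - 21*a
1/(Z(B(-2)) - 87922) = 1/((3 - 21*(-17/8 + 2*(-2)²)) - 87922) = 1/((3 - 21*(-17/8 + 2*4)) - 87922) = 1/((3 - 21*(-17/8 + 8)) - 87922) = 1/((3 - 21*47/8) - 87922) = 1/((3 - 987/8) - 87922) = 1/(-963/8 - 87922) = 1/(-704339/8) = -8/704339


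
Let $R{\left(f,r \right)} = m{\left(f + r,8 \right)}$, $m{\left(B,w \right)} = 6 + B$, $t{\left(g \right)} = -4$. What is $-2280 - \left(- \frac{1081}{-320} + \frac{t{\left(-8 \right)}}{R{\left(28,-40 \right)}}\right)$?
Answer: $- \frac{2192683}{960} \approx -2284.0$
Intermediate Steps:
$R{\left(f,r \right)} = 6 + f + r$ ($R{\left(f,r \right)} = 6 + \left(f + r\right) = 6 + f + r$)
$-2280 - \left(- \frac{1081}{-320} + \frac{t{\left(-8 \right)}}{R{\left(28,-40 \right)}}\right) = -2280 - \left(- \frac{1081}{-320} - \frac{4}{6 + 28 - 40}\right) = -2280 - \left(\left(-1081\right) \left(- \frac{1}{320}\right) - \frac{4}{-6}\right) = -2280 - \left(\frac{1081}{320} - - \frac{2}{3}\right) = -2280 - \left(\frac{1081}{320} + \frac{2}{3}\right) = -2280 - \frac{3883}{960} = - \frac{2192683}{960}$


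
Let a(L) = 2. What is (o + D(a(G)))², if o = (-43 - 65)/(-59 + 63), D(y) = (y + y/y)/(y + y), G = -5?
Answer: 11025/16 ≈ 689.06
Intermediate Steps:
D(y) = (1 + y)/(2*y) (D(y) = (y + 1)/((2*y)) = (1 + y)*(1/(2*y)) = (1 + y)/(2*y))
o = -27 (o = -108/4 = -108*¼ = -27)
(o + D(a(G)))² = (-27 + (½)*(1 + 2)/2)² = (-27 + (½)*(½)*3)² = (-27 + ¾)² = (-105/4)² = 11025/16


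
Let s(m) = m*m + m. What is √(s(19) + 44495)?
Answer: 5*√1795 ≈ 211.84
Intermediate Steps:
s(m) = m + m² (s(m) = m² + m = m + m²)
√(s(19) + 44495) = √(19*(1 + 19) + 44495) = √(19*20 + 44495) = √(380 + 44495) = √44875 = 5*√1795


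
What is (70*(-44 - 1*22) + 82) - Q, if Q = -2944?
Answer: -1594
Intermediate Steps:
(70*(-44 - 1*22) + 82) - Q = (70*(-44 - 1*22) + 82) - 1*(-2944) = (70*(-44 - 22) + 82) + 2944 = (70*(-66) + 82) + 2944 = (-4620 + 82) + 2944 = -4538 + 2944 = -1594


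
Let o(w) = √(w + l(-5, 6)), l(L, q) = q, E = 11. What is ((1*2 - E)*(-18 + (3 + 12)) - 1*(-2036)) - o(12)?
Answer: 2063 - 3*√2 ≈ 2058.8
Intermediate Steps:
o(w) = √(6 + w) (o(w) = √(w + 6) = √(6 + w))
((1*2 - E)*(-18 + (3 + 12)) - 1*(-2036)) - o(12) = ((1*2 - 1*11)*(-18 + (3 + 12)) - 1*(-2036)) - √(6 + 12) = ((2 - 11)*(-18 + 15) + 2036) - √18 = (-9*(-3) + 2036) - 3*√2 = (27 + 2036) - 3*√2 = 2063 - 3*√2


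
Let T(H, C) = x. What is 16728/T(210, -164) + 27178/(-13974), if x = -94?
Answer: -59077951/328389 ≈ -179.90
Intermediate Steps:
T(H, C) = -94
16728/T(210, -164) + 27178/(-13974) = 16728/(-94) + 27178/(-13974) = 16728*(-1/94) + 27178*(-1/13974) = -8364/47 - 13589/6987 = -59077951/328389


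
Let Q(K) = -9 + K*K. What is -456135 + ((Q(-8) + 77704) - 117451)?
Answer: -495827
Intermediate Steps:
Q(K) = -9 + K**2
-456135 + ((Q(-8) + 77704) - 117451) = -456135 + (((-9 + (-8)**2) + 77704) - 117451) = -456135 + (((-9 + 64) + 77704) - 117451) = -456135 + ((55 + 77704) - 117451) = -456135 + (77759 - 117451) = -456135 - 39692 = -495827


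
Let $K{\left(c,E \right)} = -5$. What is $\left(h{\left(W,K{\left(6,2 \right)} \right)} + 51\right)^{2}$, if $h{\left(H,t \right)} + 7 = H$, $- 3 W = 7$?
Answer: $\frac{15625}{9} \approx 1736.1$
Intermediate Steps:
$W = - \frac{7}{3}$ ($W = \left(- \frac{1}{3}\right) 7 = - \frac{7}{3} \approx -2.3333$)
$h{\left(H,t \right)} = -7 + H$
$\left(h{\left(W,K{\left(6,2 \right)} \right)} + 51\right)^{2} = \left(\left(-7 - \frac{7}{3}\right) + 51\right)^{2} = \left(- \frac{28}{3} + 51\right)^{2} = \left(\frac{125}{3}\right)^{2} = \frac{15625}{9}$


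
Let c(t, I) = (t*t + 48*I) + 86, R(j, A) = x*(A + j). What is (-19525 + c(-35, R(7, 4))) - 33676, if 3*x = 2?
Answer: -51538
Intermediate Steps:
x = 2/3 (x = (1/3)*2 = 2/3 ≈ 0.66667)
R(j, A) = 2*A/3 + 2*j/3 (R(j, A) = 2*(A + j)/3 = 2*A/3 + 2*j/3)
c(t, I) = 86 + t**2 + 48*I (c(t, I) = (t**2 + 48*I) + 86 = 86 + t**2 + 48*I)
(-19525 + c(-35, R(7, 4))) - 33676 = (-19525 + (86 + (-35)**2 + 48*((2/3)*4 + (2/3)*7))) - 33676 = (-19525 + (86 + 1225 + 48*(8/3 + 14/3))) - 33676 = (-19525 + (86 + 1225 + 48*(22/3))) - 33676 = (-19525 + (86 + 1225 + 352)) - 33676 = (-19525 + 1663) - 33676 = -17862 - 33676 = -51538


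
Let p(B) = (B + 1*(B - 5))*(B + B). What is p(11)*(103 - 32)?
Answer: 26554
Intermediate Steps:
p(B) = 2*B*(-5 + 2*B) (p(B) = (B + 1*(-5 + B))*(2*B) = (B + (-5 + B))*(2*B) = (-5 + 2*B)*(2*B) = 2*B*(-5 + 2*B))
p(11)*(103 - 32) = (2*11*(-5 + 2*11))*(103 - 32) = (2*11*(-5 + 22))*71 = (2*11*17)*71 = 374*71 = 26554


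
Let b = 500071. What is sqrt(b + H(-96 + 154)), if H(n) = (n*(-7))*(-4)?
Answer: sqrt(501695) ≈ 708.30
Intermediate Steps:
H(n) = 28*n (H(n) = -7*n*(-4) = 28*n)
sqrt(b + H(-96 + 154)) = sqrt(500071 + 28*(-96 + 154)) = sqrt(500071 + 28*58) = sqrt(500071 + 1624) = sqrt(501695)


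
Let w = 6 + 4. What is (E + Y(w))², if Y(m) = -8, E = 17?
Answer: 81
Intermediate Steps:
w = 10
(E + Y(w))² = (17 - 8)² = 9² = 81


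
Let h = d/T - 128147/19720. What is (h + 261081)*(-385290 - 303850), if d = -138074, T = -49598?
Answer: -4399341046250944219/24451814 ≈ -1.7992e+11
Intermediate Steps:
h = -1816507813/489036280 (h = -138074/(-49598) - 128147/19720 = -138074*(-1/49598) - 128147*1/19720 = 69037/24799 - 128147/19720 = -1816507813/489036280 ≈ -3.7145)
(h + 261081)*(-385290 - 303850) = (-1816507813/489036280 + 261081)*(-385290 - 303850) = (127676264510867/489036280)*(-689140) = -4399341046250944219/24451814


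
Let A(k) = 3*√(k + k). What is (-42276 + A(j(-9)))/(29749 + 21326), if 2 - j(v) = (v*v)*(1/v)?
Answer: -14092/17025 + √22/17025 ≈ -0.82745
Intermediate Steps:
j(v) = 2 - v (j(v) = 2 - v*v*1/v = 2 - v²/v = 2 - v)
A(k) = 3*√2*√k (A(k) = 3*√(2*k) = 3*(√2*√k) = 3*√2*√k)
(-42276 + A(j(-9)))/(29749 + 21326) = (-42276 + 3*√2*√(2 - 1*(-9)))/(29749 + 21326) = (-42276 + 3*√2*√(2 + 9))/51075 = (-42276 + 3*√2*√11)*(1/51075) = (-42276 + 3*√22)*(1/51075) = -14092/17025 + √22/17025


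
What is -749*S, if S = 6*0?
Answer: 0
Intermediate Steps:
S = 0
-749*S = -749*0 = 0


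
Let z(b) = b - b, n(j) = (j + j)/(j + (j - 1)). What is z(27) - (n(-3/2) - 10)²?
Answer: -1369/16 ≈ -85.563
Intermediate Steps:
n(j) = 2*j/(-1 + 2*j) (n(j) = (2*j)/(j + (-1 + j)) = (2*j)/(-1 + 2*j) = 2*j/(-1 + 2*j))
z(b) = 0
z(27) - (n(-3/2) - 10)² = 0 - (2*(-3/2)/(-1 + 2*(-3/2)) - 10)² = 0 - (2*(-3/2)/(-1 - 3) - 10)² = 0 - (2*(-3/2)/(-4) - 10)² = 0 - (2*(-3/2)*(-¼) - 10)² = 0 - (¾ - 10)² = 0 - (-37/4)² = 0 - 1*1369/16 = 0 - 1369/16 = -1369/16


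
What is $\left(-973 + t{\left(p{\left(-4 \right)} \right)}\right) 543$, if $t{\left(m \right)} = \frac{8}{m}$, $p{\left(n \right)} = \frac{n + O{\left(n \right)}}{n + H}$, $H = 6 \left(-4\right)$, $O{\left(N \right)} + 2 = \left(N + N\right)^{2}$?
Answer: $- \frac{15382647}{29} \approx -5.3044 \cdot 10^{5}$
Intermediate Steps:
$O{\left(N \right)} = -2 + 4 N^{2}$ ($O{\left(N \right)} = -2 + \left(N + N\right)^{2} = -2 + \left(2 N\right)^{2} = -2 + 4 N^{2}$)
$H = -24$
$p{\left(n \right)} = \frac{-2 + n + 4 n^{2}}{-24 + n}$ ($p{\left(n \right)} = \frac{n + \left(-2 + 4 n^{2}\right)}{n - 24} = \frac{-2 + n + 4 n^{2}}{-24 + n}$)
$\left(-973 + t{\left(p{\left(-4 \right)} \right)}\right) 543 = \left(-973 + \frac{8}{\frac{1}{-24 - 4} \left(-2 - 4 + 4 \left(-4\right)^{2}\right)}\right) 543 = \left(-973 + \frac{8}{\frac{1}{-28} \left(-2 - 4 + 4 \cdot 16\right)}\right) 543 = \left(-973 + \frac{8}{\left(- \frac{1}{28}\right) \left(-2 - 4 + 64\right)}\right) 543 = \left(-973 + \frac{8}{\left(- \frac{1}{28}\right) 58}\right) 543 = \left(-973 + \frac{8}{- \frac{29}{14}}\right) 543 = \left(-973 + 8 \left(- \frac{14}{29}\right)\right) 543 = \left(-973 - \frac{112}{29}\right) 543 = \left(- \frac{28329}{29}\right) 543 = - \frac{15382647}{29}$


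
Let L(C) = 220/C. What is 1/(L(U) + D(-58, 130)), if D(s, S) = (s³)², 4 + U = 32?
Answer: 7/266480847863 ≈ 2.6268e-11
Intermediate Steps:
U = 28 (U = -4 + 32 = 28)
D(s, S) = s⁶
1/(L(U) + D(-58, 130)) = 1/(220/28 + (-58)⁶) = 1/(220*(1/28) + 38068692544) = 1/(55/7 + 38068692544) = 1/(266480847863/7) = 7/266480847863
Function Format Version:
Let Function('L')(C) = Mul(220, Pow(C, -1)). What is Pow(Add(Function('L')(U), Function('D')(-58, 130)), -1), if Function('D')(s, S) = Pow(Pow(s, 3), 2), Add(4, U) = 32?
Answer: Rational(7, 266480847863) ≈ 2.6268e-11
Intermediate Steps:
U = 28 (U = Add(-4, 32) = 28)
Function('D')(s, S) = Pow(s, 6)
Pow(Add(Function('L')(U), Function('D')(-58, 130)), -1) = Pow(Add(Mul(220, Pow(28, -1)), Pow(-58, 6)), -1) = Pow(Add(Mul(220, Rational(1, 28)), 38068692544), -1) = Pow(Add(Rational(55, 7), 38068692544), -1) = Pow(Rational(266480847863, 7), -1) = Rational(7, 266480847863)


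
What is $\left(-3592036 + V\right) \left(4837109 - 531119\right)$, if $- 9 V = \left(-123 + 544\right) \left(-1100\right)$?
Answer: $- \frac{45737111963920}{3} \approx -1.5246 \cdot 10^{13}$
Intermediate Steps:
$V = \frac{463100}{9}$ ($V = - \frac{\left(-123 + 544\right) \left(-1100\right)}{9} = - \frac{421 \left(-1100\right)}{9} = \left(- \frac{1}{9}\right) \left(-463100\right) = \frac{463100}{9} \approx 51456.0$)
$\left(-3592036 + V\right) \left(4837109 - 531119\right) = \left(-3592036 + \frac{463100}{9}\right) \left(4837109 - 531119\right) = \left(- \frac{31865224}{9}\right) 4305990 = - \frac{45737111963920}{3}$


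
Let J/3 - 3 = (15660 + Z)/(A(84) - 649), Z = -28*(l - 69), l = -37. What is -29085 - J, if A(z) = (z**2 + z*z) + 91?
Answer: -65732660/2259 ≈ -29098.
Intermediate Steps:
A(z) = 91 + 2*z**2 (A(z) = (z**2 + z**2) + 91 = 2*z**2 + 91 = 91 + 2*z**2)
Z = 2968 (Z = -28*(-37 - 69) = -28*(-106) = 2968)
J = 29645/2259 (J = 9 + 3*((15660 + 2968)/((91 + 2*84**2) - 649)) = 9 + 3*(18628/((91 + 2*7056) - 649)) = 9 + 3*(18628/((91 + 14112) - 649)) = 9 + 3*(18628/(14203 - 649)) = 9 + 3*(18628/13554) = 9 + 3*(18628*(1/13554)) = 9 + 3*(9314/6777) = 9 + 9314/2259 = 29645/2259 ≈ 13.123)
-29085 - J = -29085 - 1*29645/2259 = -29085 - 29645/2259 = -65732660/2259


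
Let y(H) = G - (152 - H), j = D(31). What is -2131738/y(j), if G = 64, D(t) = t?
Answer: 2131738/57 ≈ 37399.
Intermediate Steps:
j = 31
y(H) = -88 + H (y(H) = 64 - (152 - H) = 64 + (-152 + H) = -88 + H)
-2131738/y(j) = -2131738/(-88 + 31) = -2131738/(-57) = -2131738*(-1/57) = 2131738/57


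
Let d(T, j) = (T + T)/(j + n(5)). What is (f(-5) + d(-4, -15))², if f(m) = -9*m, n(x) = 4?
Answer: 253009/121 ≈ 2091.0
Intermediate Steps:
d(T, j) = 2*T/(4 + j) (d(T, j) = (T + T)/(j + 4) = (2*T)/(4 + j) = 2*T/(4 + j))
(f(-5) + d(-4, -15))² = (-9*(-5) + 2*(-4)/(4 - 15))² = (45 + 2*(-4)/(-11))² = (45 + 2*(-4)*(-1/11))² = (45 + 8/11)² = (503/11)² = 253009/121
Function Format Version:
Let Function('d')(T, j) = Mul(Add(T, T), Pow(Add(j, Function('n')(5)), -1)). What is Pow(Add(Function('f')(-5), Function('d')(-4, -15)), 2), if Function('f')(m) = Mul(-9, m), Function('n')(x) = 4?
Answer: Rational(253009, 121) ≈ 2091.0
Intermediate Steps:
Function('d')(T, j) = Mul(2, T, Pow(Add(4, j), -1)) (Function('d')(T, j) = Mul(Add(T, T), Pow(Add(j, 4), -1)) = Mul(Mul(2, T), Pow(Add(4, j), -1)) = Mul(2, T, Pow(Add(4, j), -1)))
Pow(Add(Function('f')(-5), Function('d')(-4, -15)), 2) = Pow(Add(Mul(-9, -5), Mul(2, -4, Pow(Add(4, -15), -1))), 2) = Pow(Add(45, Mul(2, -4, Pow(-11, -1))), 2) = Pow(Add(45, Mul(2, -4, Rational(-1, 11))), 2) = Pow(Add(45, Rational(8, 11)), 2) = Pow(Rational(503, 11), 2) = Rational(253009, 121)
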